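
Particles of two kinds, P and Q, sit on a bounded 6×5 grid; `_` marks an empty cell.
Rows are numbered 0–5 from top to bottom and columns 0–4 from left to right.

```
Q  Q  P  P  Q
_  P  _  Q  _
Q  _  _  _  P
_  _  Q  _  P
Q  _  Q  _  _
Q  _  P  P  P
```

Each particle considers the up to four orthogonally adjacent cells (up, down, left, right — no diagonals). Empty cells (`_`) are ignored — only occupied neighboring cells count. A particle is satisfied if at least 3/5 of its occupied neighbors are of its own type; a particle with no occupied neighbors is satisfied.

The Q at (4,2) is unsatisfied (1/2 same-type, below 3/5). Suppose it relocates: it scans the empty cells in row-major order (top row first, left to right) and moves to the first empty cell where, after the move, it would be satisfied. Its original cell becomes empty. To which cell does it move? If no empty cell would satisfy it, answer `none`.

Vacating (4,2). Empty cells in order:
  (1,0): 2/3 same-type → satisfied — stop here.

(1,0)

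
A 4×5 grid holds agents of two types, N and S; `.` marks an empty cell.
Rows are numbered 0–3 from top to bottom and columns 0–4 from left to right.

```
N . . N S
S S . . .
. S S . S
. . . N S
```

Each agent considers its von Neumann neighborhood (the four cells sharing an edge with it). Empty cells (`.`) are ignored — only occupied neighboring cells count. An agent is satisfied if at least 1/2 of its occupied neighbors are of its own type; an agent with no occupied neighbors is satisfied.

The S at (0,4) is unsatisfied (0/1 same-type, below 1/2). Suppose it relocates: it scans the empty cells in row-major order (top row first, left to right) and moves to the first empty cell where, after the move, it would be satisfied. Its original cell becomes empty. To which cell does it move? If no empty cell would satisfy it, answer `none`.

(0,1)

Vacating (0,4). Empty cells in order:
  (0,1): 1/2 same-type → satisfied — stop here.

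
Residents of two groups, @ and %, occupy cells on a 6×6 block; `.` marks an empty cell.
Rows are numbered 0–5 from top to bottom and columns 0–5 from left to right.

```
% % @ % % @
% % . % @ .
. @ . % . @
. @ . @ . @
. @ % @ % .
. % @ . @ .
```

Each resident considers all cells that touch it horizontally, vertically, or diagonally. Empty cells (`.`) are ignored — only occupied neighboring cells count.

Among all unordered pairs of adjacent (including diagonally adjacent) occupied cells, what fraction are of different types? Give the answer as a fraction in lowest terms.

23/43

Scan each occupied cell's neighbors to the right and below (and the two forward diagonals) so each pair is counted once.
From row 0: 7 unlike of 16 pairs (running 7/16).
From row 1: 4 unlike of 7 pairs (running 11/23).
From row 2: 1 unlike of 3 pairs (running 12/26).
From row 3: 4 unlike of 6 pairs (running 16/32).
From row 4: 6 unlike of 10 pairs (running 22/42).
From row 5: 1 unlike of 1 pairs (running 23/43).
Total adjacent occupied pairs: 43; unlike-type pairs: 23.
23/43 is already in lowest terms.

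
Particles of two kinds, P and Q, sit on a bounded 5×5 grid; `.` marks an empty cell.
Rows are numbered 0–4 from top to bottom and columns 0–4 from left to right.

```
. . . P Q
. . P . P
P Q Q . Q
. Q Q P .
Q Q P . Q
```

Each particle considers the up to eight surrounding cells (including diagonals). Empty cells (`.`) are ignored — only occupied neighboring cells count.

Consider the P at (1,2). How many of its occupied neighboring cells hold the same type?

1

Occupied neighbors of (1,2): (0,3)=P, (2,1)=Q, (2,2)=Q.
Same type (P): 1 of 3.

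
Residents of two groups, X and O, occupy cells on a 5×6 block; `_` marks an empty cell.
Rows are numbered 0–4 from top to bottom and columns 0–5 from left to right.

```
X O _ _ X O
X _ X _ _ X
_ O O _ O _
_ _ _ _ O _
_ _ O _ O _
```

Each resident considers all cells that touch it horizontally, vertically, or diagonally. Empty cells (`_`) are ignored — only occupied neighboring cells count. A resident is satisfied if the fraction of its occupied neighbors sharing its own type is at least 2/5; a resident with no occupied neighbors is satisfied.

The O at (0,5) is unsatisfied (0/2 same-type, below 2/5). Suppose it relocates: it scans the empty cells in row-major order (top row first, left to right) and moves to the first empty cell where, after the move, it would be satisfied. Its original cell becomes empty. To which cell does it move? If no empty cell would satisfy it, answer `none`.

(0,2)

Vacating (0,5). Empty cells in order:
  (0,2): 1/2 same-type → satisfied — stop here.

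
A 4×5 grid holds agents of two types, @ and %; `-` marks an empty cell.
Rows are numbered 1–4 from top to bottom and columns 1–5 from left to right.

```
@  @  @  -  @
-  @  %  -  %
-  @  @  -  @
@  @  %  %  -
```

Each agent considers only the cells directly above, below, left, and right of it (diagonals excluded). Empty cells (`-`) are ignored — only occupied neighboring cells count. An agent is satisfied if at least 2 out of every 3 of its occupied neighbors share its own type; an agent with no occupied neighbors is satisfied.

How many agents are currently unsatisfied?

7

Row 1: (1,1)@ 1/1 satisfied · (1,2)@ 3/3 satisfied · (1,3)@ 1/2 not · (1,5)@ 0/1 not
Row 2: (2,2)@ 2/3 satisfied · (2,3)% 0/3 not · (2,5)% 0/2 not
Row 3: (3,2)@ 3/3 satisfied · (3,3)@ 1/3 not · (3,5)@ 0/1 not
Row 4: (4,1)@ 1/1 satisfied · (4,2)@ 2/3 satisfied · (4,3)% 1/3 not · (4,4)% 1/1 satisfied
Unsatisfied: (1,3), (1,5), (2,3), (2,5), (3,3), (3,5), (4,3) — 7 in total.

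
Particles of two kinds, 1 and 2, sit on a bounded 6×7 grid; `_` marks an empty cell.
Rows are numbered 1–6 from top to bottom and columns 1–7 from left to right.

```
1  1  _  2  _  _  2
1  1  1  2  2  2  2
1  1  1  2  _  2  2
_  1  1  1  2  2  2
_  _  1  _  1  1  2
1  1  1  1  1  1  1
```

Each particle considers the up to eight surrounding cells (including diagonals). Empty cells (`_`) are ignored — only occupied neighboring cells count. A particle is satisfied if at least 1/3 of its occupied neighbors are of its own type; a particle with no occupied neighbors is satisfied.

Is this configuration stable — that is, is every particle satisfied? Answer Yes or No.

Yes

Row 1: (1,1)1 3/3 ok · (1,2)1 4/4 ok · (1,4)2 2/3 ok · (1,7)2 2/2 ok
Row 2: (2,1)1 5/5 ok · (2,2)1 7/7 ok · (2,3)1 4/7 ok · (2,4)2 3/5 ok · (2,5)2 5/5 ok · (2,6)2 5/5 ok · (2,7)2 4/4 ok
Row 3: (3,1)1 4/4 ok · (3,2)1 7/7 ok · (3,3)1 6/8 ok · (3,4)2 3/7 ok · (3,6)2 7/7 ok · (3,7)2 5/5 ok
Row 4: (4,2)1 5/5 ok · (4,3)1 5/6 ok · (4,4)1 4/6 ok · (4,5)2 3/6 ok · (4,6)2 5/7 ok · (4,7)2 4/5 ok
Row 5: (5,3)1 6/6 ok · (5,5)1 5/7 ok · (5,6)1 4/8 ok · (5,7)2 2/5 ok
Row 6: (6,1)1 1/1 ok · (6,2)1 3/3 ok · (6,3)1 3/3 ok · (6,4)1 4/4 ok · (6,5)1 4/4 ok · (6,6)1 4/5 ok · (6,7)1 2/3 ok
All meet the threshold, so the configuration is stable.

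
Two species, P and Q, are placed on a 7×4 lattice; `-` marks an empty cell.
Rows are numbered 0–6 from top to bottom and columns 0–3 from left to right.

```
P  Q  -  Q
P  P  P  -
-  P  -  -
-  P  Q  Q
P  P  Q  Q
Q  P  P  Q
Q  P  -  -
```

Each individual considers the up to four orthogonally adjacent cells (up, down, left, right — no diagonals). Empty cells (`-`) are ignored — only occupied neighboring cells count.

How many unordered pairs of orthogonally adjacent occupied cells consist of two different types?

Scan each occupied cell's neighbors to the right and below so each pair is counted once.
Row 0: P(0,0)–Q(0,1)≠ P(0,0)–P(1,0)= Q(0,1)–P(1,1)≠  → 2/3 unlike.
Row 1: P(1,0)–P(1,1)= P(1,1)–P(1,2)= P(1,1)–P(2,1)=  → 0/3 unlike.
Row 2: P(2,1)–P(3,1)=  → 0/1 unlike.
Row 3: P(3,1)–Q(3,2)≠ P(3,1)–P(4,1)= Q(3,2)–Q(3,3)= Q(3,2)–Q(4,2)= Q(3,3)–Q(4,3)=  → 1/5 unlike.
Row 4: P(4,0)–P(4,1)= P(4,0)–Q(5,0)≠ P(4,1)–Q(4,2)≠ P(4,1)–P(5,1)= Q(4,2)–Q(4,3)= Q(4,2)–P(5,2)≠ Q(4,3)–Q(5,3)=  → 3/7 unlike.
Row 5: Q(5,0)–P(5,1)≠ Q(5,0)–Q(6,0)= P(5,1)–P(5,2)= P(5,1)–P(6,1)= P(5,2)–Q(5,3)≠  → 2/5 unlike.
Row 6: Q(6,0)–P(6,1)≠  → 1/1 unlike.
Total adjacent occupied pairs: 25; unlike-type pairs: 9.

9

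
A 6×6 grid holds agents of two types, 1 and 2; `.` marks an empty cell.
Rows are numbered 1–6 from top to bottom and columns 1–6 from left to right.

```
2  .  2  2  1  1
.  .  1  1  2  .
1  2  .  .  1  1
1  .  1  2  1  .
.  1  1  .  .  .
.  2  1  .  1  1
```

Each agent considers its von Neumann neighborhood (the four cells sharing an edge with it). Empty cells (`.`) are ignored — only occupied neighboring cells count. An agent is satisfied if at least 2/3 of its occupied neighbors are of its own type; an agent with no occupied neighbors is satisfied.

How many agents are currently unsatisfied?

Row 1: (1,1)2 0/0 ok · (1,3)2 1/2 unhappy · (1,4)2 1/3 unhappy · (1,5)1 1/3 unhappy · (1,6)1 1/1 ok
Row 2: (2,3)1 1/2 unhappy · (2,4)1 1/3 unhappy · (2,5)2 0/3 unhappy
Row 3: (3,1)1 1/2 unhappy · (3,2)2 0/1 unhappy · (3,5)1 2/3 ok · (3,6)1 1/1 ok
Row 4: (4,1)1 1/1 ok · (4,3)1 1/2 unhappy · (4,4)2 0/2 unhappy · (4,5)1 1/2 unhappy
Row 5: (5,2)1 1/2 unhappy · (5,3)1 3/3 ok
Row 6: (6,2)2 0/2 unhappy · (6,3)1 1/2 unhappy · (6,5)1 1/1 ok · (6,6)1 1/1 ok
Unsatisfied: (1,3), (1,4), (1,5), (2,3), (2,4), (2,5), (3,1), (3,2), (4,3), (4,4), (4,5), (5,2), (6,2), (6,3) — 14 in total.

14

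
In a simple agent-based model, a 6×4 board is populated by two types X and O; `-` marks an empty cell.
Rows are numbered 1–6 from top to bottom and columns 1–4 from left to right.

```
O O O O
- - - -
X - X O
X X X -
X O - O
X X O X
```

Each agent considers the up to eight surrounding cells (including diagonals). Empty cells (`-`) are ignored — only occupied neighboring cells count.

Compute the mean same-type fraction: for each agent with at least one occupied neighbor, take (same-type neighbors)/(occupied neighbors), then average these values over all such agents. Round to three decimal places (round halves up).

0.623

Row 1: (1,1)O 1/1 · (1,2)O 2/2 · (1,3)O 2/2 · (1,4)O 1/1
Row 3: (3,1)X 2/2 · (3,3)X 2/3 · (3,4)O 0/2
Row 4: (4,1)X 3/4 · (4,2)X 5/6 · (4,3)X 2/5
Row 5: (5,1)X 4/5 · (5,2)O 1/7 · (5,4)O 1/3
Row 6: (6,1)X 2/3 · (6,2)X 2/4 · (6,3)O 2/4 · (6,4)X 0/2
Sum over 17 agents: 1/1 + 2/2 + 2/2 + 1/1 + 2/2 + 2/3 + 0/2 + 3/4 + 5/6 + 2/5 + 4/5 + 1/7 + 1/3 + 2/3 + 2/4 + 2/4 + 0/2 = 1483/140; mean = 1483/140 ÷ 17 = 1483/2380 = 0.623109… → 0.623.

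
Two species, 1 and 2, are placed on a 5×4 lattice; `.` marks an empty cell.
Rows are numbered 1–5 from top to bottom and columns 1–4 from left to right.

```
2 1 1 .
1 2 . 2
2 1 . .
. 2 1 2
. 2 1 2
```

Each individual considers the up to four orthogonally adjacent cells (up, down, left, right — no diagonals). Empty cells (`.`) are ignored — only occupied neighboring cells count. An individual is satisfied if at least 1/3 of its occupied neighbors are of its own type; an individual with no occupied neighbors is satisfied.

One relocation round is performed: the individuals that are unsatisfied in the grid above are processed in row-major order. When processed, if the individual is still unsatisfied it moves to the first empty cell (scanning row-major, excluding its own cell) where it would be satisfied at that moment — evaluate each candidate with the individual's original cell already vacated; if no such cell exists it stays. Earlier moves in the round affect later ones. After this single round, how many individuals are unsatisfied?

Initially unsatisfied (in order): (1,1), (2,1), (2,2), (3,1), (3,2).
  (1,1) → (1,4).
  (2,1) → (1,1).
  (2,2) → (2,1).
  (3,1): now satisfied by earlier moves; stays.
  (3,2) → (2,2).
Resulting grid:
1 1 1 2
2 1 . 2
2 . . .
. 2 1 2
. 2 1 2
All satisfied now.

0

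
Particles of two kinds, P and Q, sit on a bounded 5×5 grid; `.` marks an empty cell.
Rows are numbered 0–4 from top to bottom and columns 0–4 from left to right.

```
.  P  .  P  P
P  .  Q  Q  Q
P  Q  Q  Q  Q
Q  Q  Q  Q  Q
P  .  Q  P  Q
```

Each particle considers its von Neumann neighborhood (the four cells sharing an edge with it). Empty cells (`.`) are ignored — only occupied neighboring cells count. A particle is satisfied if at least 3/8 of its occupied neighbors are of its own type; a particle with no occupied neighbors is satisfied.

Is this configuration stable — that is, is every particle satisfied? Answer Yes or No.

(0,1)P 0/0 satisfied
(0,3)P 1/2 satisfied
(0,4)P 1/2 satisfied
(1,0)P 1/1 satisfied
(1,2)Q 2/2 satisfied
(1,3)Q 3/4 satisfied
(1,4)Q 2/3 satisfied
(2,0)P 1/3 not
(2,1)Q 2/3 satisfied
(2,2)Q 4/4 satisfied
(2,3)Q 4/4 satisfied
(2,4)Q 3/3 satisfied
(3,0)Q 1/3 not
(3,1)Q 3/3 satisfied
(3,2)Q 4/4 satisfied
(3,3)Q 3/4 satisfied
(3,4)Q 3/3 satisfied
(4,0)P 0/1 not
(4,2)Q 1/2 satisfied
(4,3)P 0/3 not
(4,4)Q 1/2 satisfied
For instance (2,0) has only 1/3 same-type neighbors, below 3/8.

No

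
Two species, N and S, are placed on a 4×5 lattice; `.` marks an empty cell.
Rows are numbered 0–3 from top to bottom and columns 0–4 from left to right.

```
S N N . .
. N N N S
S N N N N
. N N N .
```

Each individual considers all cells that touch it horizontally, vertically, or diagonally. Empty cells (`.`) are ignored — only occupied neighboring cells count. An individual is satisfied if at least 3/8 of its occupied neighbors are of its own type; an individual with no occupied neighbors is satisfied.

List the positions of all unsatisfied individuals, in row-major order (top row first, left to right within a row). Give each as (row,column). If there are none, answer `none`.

(0,0)S 0/2 unhappy
(0,1)N 3/4 ok
(0,2)N 4/4 ok
(1,1)N 5/7 ok
(1,2)N 7/7 ok
(1,3)N 5/6 ok
(1,4)S 0/3 unhappy
(2,0)S 0/3 unhappy
(2,1)N 5/6 ok
(2,2)N 8/8 ok
(2,3)N 6/7 ok
(2,4)N 3/4 ok
(3,1)N 3/4 ok
(3,2)N 5/5 ok
(3,3)N 4/4 ok

(0,0), (1,4), (2,0)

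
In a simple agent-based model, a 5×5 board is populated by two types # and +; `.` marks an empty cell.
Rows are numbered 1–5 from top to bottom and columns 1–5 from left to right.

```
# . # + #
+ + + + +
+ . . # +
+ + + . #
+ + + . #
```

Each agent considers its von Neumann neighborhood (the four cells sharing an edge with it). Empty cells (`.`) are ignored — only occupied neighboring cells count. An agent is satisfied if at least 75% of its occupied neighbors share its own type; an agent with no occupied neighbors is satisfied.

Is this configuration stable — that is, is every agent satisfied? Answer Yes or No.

No

Row 1: (1,1)# 0/1 unhappy · (1,3)# 0/2 unhappy · (1,4)+ 1/3 unhappy · (1,5)# 0/2 unhappy
Row 2: (2,1)+ 2/3 unhappy · (2,2)+ 2/2 ok · (2,3)+ 2/3 unhappy · (2,4)+ 3/4 ok · (2,5)+ 2/3 unhappy
Row 3: (3,1)+ 2/2 ok · (3,4)# 0/2 unhappy · (3,5)+ 1/3 unhappy
Row 4: (4,1)+ 3/3 ok · (4,2)+ 3/3 ok · (4,3)+ 2/2 ok · (4,5)# 1/2 unhappy
Row 5: (5,1)+ 2/2 ok · (5,2)+ 3/3 ok · (5,3)+ 2/2 ok · (5,5)# 1/1 ok
For instance (1,1) has only 0/1 same-type neighbors, below 3/4.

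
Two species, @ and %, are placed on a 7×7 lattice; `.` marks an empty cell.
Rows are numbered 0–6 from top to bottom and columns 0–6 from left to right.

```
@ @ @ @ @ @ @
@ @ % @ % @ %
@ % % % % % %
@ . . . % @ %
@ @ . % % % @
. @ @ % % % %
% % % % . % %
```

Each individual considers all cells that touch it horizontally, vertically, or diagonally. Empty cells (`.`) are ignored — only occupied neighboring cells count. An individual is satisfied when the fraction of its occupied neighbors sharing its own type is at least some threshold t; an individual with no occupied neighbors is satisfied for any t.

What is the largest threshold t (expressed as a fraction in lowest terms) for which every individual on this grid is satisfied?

1/8

(0,0)@ 3/3
(0,1)@ 4/5
(0,2)@ 4/5
(0,3)@ 3/5
(0,4)@ 4/5
(0,5)@ 3/5
(0,6)@ 2/3
(1,0)@ 4/5
(1,1)@ 5/8
(1,2)% 3/8
(1,3)@ 3/8
(1,4)% 3/8
(1,5)@ 3/8
(1,6)% 2/5
(2,0)@ 3/4
(2,1)% 2/6
(2,2)% 3/5
(2,3)% 5/6
(2,4)% 4/7
(2,5)% 6/8
(2,6)% 3/5
(3,0)@ 3/4
(3,4)% 6/7
(3,5)@ 1/8
(3,6)% 3/5
(4,0)@ 3/3
(4,1)@ 4/4
(4,3)% 4/5
(4,4)% 6/7
(4,5)% 6/8
(4,6)@ 1/5
(5,1)@ 3/6
(5,2)@ 2/7
(5,3)% 5/6
(5,4)% 7/7
(5,5)% 6/7
(5,6)% 4/5
(6,0)% 1/2
(6,1)% 2/4
(6,2)% 3/5
(6,3)% 3/4
(6,5)% 4/4
(6,6)% 3/3
The smallest same-type fraction is 1/8 at (3,5), which reduces to 1/8. Any threshold above that leaves this individual unsatisfied.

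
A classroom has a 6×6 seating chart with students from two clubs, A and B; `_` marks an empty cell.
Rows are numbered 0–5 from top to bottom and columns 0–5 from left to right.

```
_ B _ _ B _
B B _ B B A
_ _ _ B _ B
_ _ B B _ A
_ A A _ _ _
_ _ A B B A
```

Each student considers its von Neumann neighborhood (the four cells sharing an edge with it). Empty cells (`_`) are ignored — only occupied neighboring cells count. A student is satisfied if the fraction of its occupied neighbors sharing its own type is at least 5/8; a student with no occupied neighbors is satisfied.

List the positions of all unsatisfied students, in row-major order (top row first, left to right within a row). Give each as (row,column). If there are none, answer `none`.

(1,5), (2,5), (3,2), (3,5), (5,2), (5,3), (5,4), (5,5)

(0,1)B 1/1 satisfied
(0,4)B 1/1 satisfied
(1,0)B 1/1 satisfied
(1,1)B 2/2 satisfied
(1,3)B 2/2 satisfied
(1,4)B 2/3 satisfied
(1,5)A 0/2 not
(2,3)B 2/2 satisfied
(2,5)B 0/2 not
(3,2)B 1/2 not
(3,3)B 2/2 satisfied
(3,5)A 0/1 not
(4,1)A 1/1 satisfied
(4,2)A 2/3 satisfied
(5,2)A 1/2 not
(5,3)B 1/2 not
(5,4)B 1/2 not
(5,5)A 0/1 not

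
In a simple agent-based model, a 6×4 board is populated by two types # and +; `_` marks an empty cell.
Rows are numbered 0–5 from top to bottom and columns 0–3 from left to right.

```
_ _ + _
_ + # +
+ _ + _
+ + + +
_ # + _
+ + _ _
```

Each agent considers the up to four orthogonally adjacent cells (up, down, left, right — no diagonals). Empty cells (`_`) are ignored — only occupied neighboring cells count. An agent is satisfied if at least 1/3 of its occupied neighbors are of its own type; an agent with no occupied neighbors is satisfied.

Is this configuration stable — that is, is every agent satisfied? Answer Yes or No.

No

Row 0: (0,2)+ 0/1 not
Row 1: (1,1)+ 0/1 not · (1,2)# 0/4 not · (1,3)+ 0/1 not
Row 2: (2,0)+ 1/1 satisfied · (2,2)+ 1/2 satisfied
Row 3: (3,0)+ 2/2 satisfied · (3,1)+ 2/3 satisfied · (3,2)+ 4/4 satisfied · (3,3)+ 1/1 satisfied
Row 4: (4,1)# 0/3 not · (4,2)+ 1/2 satisfied
Row 5: (5,0)+ 1/1 satisfied · (5,1)+ 1/2 satisfied
For instance (0,2) has only 0/1 same-type neighbors, below 1/3.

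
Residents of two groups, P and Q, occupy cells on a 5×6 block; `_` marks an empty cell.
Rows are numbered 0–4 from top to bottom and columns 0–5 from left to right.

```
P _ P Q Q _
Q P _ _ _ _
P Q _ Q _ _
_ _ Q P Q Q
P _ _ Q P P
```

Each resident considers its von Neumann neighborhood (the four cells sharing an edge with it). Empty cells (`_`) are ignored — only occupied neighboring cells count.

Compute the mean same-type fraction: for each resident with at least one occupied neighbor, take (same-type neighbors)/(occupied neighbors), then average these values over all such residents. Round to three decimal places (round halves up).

(0,0)P 0/1
(0,2)P 0/1
(0,3)Q 1/2
(0,4)Q 1/1
(1,0)Q 0/3
(1,1)P 0/2
(2,0)P 0/2
(2,1)Q 0/2
(2,3)Q 0/1
(3,2)Q 0/1
(3,3)P 0/4
(3,4)Q 1/3
(3,5)Q 1/2
(4,0)P — no occupied neighbors
(4,3)Q 0/2
(4,4)P 1/3
(4,5)P 1/2
Sum over 16 residents: 0/1 + 0/1 + 1/2 + 1/1 + 0/3 + 0/2 + 0/2 + 0/2 + 0/1 + 0/1 + 0/4 + 1/3 + 1/2 + 0/2 + 1/3 + 1/2 = 19/6; mean = 19/6 ÷ 16 = 19/96 = 0.197916… → 0.198.

0.198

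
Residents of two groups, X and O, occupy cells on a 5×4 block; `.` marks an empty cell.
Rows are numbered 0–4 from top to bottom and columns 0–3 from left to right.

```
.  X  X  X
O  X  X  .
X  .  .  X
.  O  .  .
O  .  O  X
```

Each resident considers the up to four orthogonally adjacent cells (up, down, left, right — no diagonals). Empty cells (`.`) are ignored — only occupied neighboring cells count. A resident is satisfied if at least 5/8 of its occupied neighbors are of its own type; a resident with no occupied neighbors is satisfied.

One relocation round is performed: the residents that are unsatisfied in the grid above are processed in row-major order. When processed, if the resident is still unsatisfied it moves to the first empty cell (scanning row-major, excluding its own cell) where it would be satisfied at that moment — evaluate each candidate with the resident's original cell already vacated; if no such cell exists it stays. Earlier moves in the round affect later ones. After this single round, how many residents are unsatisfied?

0

Initially unsatisfied (in order): (1,0), (2,0), (4,2), (4,3).
  (1,0) → (3,0).
  (2,0) → (0,0).
  (4,2) → (2,0).
  (4,3): now satisfied by earlier moves; stays.
Resulting grid:
X X X X
. X X .
O . . X
O O . .
O . . X
All satisfied now.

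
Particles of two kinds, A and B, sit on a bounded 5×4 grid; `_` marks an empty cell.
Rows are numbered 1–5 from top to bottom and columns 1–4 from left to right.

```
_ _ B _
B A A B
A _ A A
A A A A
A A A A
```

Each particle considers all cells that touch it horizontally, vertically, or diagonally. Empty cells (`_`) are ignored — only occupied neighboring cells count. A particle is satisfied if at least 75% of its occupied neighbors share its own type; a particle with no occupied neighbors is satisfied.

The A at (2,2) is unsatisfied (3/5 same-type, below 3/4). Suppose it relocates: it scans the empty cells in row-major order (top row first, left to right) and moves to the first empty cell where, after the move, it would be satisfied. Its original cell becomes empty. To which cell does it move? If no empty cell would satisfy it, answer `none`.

Vacating (2,2). Empty cells in order:
  (1,1): 0/1 same-type → still unsatisfied.
  (1,2): 1/3 same-type → still unsatisfied.
  (1,4): 1/3 same-type → still unsatisfied.
  (3,2): 6/7 same-type → satisfied — stop here.

(3,2)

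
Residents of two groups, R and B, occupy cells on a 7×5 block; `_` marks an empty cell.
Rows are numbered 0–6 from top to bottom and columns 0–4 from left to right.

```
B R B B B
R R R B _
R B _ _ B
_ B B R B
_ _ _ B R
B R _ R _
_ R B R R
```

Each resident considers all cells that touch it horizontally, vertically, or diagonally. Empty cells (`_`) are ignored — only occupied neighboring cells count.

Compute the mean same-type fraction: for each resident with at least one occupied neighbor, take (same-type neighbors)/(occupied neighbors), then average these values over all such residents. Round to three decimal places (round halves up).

(0,0)B 0/3
(0,1)R 3/5
(0,2)B 2/5
(0,3)B 3/4
(0,4)B 2/2
(1,0)R 3/5
(1,1)R 4/7
(1,2)R 2/6
(1,3)B 4/5
(2,0)R 2/4
(2,1)B 2/6
(2,4)B 2/3
(3,1)B 2/3
(3,2)B 3/4
(3,3)R 1/5
(3,4)B 2/4
(4,3)B 2/5
(4,4)R 2/4
(5,0)B 0/2
(5,1)R 1/3
(5,3)R 3/5
(6,1)R 1/3
(6,2)B 0/4
(6,3)R 2/3
(6,4)R 2/2
Sum over 25 residents: 0/3 + 3/5 + 2/5 + 3/4 + 2/2 + 3/5 + 4/7 + 2/6 + 4/5 + 2/4 + 2/6 + 2/3 + 2/3 + 3/4 + 1/5 + 2/4 + 2/5 + 2/4 + 0/2 + 1/3 + 3/5 + 1/3 + 0/4 + 2/3 + 2/2 = 1313/105; mean = 1313/105 ÷ 25 = 1313/2625 = 0.500190… → 0.500.

0.500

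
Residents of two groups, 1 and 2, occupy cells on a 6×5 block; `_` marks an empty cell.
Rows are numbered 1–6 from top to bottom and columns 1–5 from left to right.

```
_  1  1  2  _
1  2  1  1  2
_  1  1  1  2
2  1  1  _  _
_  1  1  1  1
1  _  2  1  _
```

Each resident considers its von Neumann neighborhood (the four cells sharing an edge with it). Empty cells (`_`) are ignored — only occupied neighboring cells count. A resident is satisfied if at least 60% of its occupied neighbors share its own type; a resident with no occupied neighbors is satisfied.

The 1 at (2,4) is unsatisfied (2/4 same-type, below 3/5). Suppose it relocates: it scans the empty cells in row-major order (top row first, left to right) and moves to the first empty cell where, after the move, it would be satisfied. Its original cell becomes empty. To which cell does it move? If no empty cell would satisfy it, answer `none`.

(1,1)

Vacating (2,4). Empty cells in order:
  (1,1): 2/2 same-type → satisfied — stop here.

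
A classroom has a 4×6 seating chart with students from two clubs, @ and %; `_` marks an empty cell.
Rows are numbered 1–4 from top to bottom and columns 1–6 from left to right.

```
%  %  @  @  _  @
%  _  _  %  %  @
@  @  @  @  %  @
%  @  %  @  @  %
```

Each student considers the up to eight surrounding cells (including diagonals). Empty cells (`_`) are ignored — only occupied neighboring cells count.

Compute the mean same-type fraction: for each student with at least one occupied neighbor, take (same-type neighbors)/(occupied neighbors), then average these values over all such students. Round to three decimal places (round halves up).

0.450

Row 1: (1,1)% 2/2 · (1,2)% 2/3 · (1,3)@ 1/3 · (1,4)@ 1/3 · (1,6)@ 1/2
Row 2: (2,1)% 2/4 · (2,4)% 2/6 · (2,5)% 2/7 · (2,6)@ 2/4
Row 3: (3,1)@ 2/4 · (3,2)@ 3/6 · (3,3)@ 4/6 · (3,4)@ 3/7 · (3,5)% 3/8 · (3,6)@ 2/5
Row 4: (4,1)% 0/3 · (4,2)@ 3/5 · (4,3)% 0/5 · (4,4)@ 3/5 · (4,5)@ 3/5 · (4,6)% 1/3
Sum over 21 students: 2/2 + 2/3 + 1/3 + 1/3 + 1/2 + 2/4 + 2/6 + 2/7 + 2/4 + 2/4 + 3/6 + 4/6 + 3/7 + 3/8 + 2/5 + 0/3 + 3/5 + 0/5 + 3/5 + 3/5 + 1/3 = 7943/840; mean = 7943/840 ÷ 21 = 7943/17640 = 0.450283… → 0.450.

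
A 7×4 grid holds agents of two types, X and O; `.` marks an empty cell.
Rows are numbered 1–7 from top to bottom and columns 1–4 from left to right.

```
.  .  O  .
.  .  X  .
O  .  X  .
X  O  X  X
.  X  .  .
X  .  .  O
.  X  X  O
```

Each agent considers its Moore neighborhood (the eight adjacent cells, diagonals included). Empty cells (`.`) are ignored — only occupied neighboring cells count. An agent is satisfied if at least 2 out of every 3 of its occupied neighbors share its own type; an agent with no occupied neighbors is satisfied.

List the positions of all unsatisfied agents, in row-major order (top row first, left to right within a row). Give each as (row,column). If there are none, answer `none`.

Row 1: (1,3)O 0/1 unhappy
Row 2: (2,3)X 1/2 unhappy
Row 3: (3,1)O 1/2 unhappy · (3,3)X 3/4 ok
Row 4: (4,1)X 1/3 unhappy · (4,2)O 1/5 unhappy · (4,3)X 3/4 ok · (4,4)X 2/2 ok
Row 5: (5,2)X 3/4 ok
Row 6: (6,1)X 2/2 ok · (6,4)O 1/2 unhappy
Row 7: (7,2)X 2/2 ok · (7,3)X 1/3 unhappy · (7,4)O 1/2 unhappy

(1,3), (2,3), (3,1), (4,1), (4,2), (6,4), (7,3), (7,4)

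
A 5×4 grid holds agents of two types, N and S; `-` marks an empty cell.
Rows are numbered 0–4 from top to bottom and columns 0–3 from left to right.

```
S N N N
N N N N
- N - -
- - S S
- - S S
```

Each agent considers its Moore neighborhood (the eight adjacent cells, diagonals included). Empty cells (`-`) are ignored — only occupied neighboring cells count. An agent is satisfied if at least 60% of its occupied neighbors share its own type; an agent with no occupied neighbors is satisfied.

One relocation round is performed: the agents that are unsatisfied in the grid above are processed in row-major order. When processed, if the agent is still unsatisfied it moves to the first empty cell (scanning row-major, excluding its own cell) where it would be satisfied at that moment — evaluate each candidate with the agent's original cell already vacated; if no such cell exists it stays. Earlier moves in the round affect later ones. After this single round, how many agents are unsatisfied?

0

Initially unsatisfied (in order): (0,0).
  (0,0) → (3,1).
Resulting grid:
- N N N
N N N N
- N - -
- S S S
- - S S
All satisfied now.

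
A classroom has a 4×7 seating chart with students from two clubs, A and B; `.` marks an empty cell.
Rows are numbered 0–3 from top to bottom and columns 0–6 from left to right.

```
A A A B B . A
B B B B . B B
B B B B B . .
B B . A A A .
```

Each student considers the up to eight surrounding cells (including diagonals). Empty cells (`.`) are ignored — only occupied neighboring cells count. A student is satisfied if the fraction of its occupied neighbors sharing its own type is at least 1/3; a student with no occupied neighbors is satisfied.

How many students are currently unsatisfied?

3

(0,0)A 1/3 satisfied
(0,1)A 2/5 satisfied
(0,2)A 1/5 not
(0,3)B 3/4 satisfied
(0,4)B 3/3 satisfied
(0,6)A 0/2 not
(1,0)B 3/5 satisfied
(1,1)B 5/8 satisfied
(1,2)B 6/8 satisfied
(1,3)B 6/7 satisfied
(1,5)B 3/4 satisfied
(1,6)B 1/2 satisfied
(2,0)B 5/5 satisfied
(2,1)B 7/7 satisfied
(2,2)B 6/7 satisfied
(2,3)B 4/6 satisfied
(2,4)B 3/6 satisfied
(3,0)B 3/3 satisfied
(3,1)B 4/4 satisfied
(3,3)A 1/4 not
(3,4)A 2/4 satisfied
(3,5)A 1/2 satisfied
Unsatisfied: (0,2), (0,6), (3,3) — 3 in total.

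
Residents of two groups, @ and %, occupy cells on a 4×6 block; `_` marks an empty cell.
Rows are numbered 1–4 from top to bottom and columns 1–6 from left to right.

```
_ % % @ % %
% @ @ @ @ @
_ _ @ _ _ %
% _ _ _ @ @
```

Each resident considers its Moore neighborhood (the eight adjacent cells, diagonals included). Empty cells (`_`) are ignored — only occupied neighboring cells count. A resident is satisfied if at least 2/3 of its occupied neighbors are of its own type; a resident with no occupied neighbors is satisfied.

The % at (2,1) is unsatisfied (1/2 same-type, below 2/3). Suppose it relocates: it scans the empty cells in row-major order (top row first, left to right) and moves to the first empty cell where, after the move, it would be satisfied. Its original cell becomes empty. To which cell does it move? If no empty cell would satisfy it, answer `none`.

none

Vacating (2,1). Empty cells in order:
  (1,1): 1/2 same-type → still unsatisfied.
  (3,1): 1/2 same-type → still unsatisfied.
  (3,2): 1/4 same-type → still unsatisfied.
  (3,4): 0/5 same-type → still unsatisfied.
  (3,5): 1/6 same-type → still unsatisfied.
  (4,2): 1/2 same-type → still unsatisfied.
  (4,3): 0/1 same-type → still unsatisfied.
  (4,4): 0/2 same-type → still unsatisfied.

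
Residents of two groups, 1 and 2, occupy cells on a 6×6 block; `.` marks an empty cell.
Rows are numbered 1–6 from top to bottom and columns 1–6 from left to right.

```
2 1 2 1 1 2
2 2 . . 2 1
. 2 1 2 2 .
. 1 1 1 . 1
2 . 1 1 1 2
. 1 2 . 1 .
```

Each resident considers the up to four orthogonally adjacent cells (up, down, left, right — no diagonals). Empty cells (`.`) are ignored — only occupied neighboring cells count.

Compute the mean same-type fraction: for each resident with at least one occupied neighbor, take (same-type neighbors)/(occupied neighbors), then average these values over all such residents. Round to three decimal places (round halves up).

Row 1: (1,1)2 1/2 · (1,2)1 0/3 · (1,3)2 0/2 · (1,4)1 1/2 · (1,5)1 1/3 · (1,6)2 0/2
Row 2: (2,1)2 2/2 · (2,2)2 2/3 · (2,5)2 1/3 · (2,6)1 0/2
Row 3: (3,2)2 1/3 · (3,3)1 1/3 · (3,4)2 1/3 · (3,5)2 2/2
Row 4: (4,2)1 1/2 · (4,3)1 4/4 · (4,4)1 2/3 · (4,6)1 0/1
Row 5: (5,1)2 — no occupied neighbors · (5,3)1 2/3 · (5,4)1 3/3 · (5,5)1 2/3 · (5,6)2 0/2
Row 6: (6,2)1 0/1 · (6,3)2 0/2 · (6,5)1 1/1
Sum over 25 residents: 1/2 + 0/3 + 0/2 + 1/2 + 1/3 + 0/2 + 2/2 + 2/3 + 1/3 + 0/2 + 1/3 + 1/3 + 1/3 + 2/2 + 1/2 + 4/4 + 2/3 + 0/1 + 2/3 + 3/3 + 2/3 + 0/2 + 0/1 + 0/2 + 1/1 = 65/6; mean = 65/6 ÷ 25 = 13/30 = 0.433333… → 0.433.

0.433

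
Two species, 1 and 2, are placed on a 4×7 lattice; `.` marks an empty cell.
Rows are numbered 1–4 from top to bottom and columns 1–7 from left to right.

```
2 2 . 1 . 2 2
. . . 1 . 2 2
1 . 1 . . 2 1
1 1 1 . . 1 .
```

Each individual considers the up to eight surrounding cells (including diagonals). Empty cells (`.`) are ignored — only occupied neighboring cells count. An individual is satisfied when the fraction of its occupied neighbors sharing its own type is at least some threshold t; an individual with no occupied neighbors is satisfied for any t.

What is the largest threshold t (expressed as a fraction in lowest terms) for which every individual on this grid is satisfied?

1/4

Row 1: (1,1)2 1/1 · (1,2)2 1/1 · (1,4)1 1/1 · (1,6)2 3/3 · (1,7)2 3/3
Row 2: (2,4)1 2/2 · (2,6)2 4/5 · (2,7)2 4/5
Row 3: (3,1)1 2/2 · (3,3)1 3/3 · (3,6)2 2/4 · (3,7)1 1/4
Row 4: (4,1)1 2/2 · (4,2)1 4/4 · (4,3)1 2/2 · (4,6)1 1/2
The smallest same-type fraction is 1/4 at (3,7), which reduces to 1/4. Any threshold above that leaves this individual unsatisfied.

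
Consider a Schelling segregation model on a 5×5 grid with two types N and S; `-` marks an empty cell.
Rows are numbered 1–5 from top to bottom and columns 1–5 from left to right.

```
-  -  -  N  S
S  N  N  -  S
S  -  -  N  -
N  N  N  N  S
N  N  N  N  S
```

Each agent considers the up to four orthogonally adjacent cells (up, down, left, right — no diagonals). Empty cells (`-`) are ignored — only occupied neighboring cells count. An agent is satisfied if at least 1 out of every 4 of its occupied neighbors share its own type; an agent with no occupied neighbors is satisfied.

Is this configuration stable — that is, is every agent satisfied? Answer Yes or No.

No

(1,4)N 0/1 not
(1,5)S 1/2 satisfied
(2,1)S 1/2 satisfied
(2,2)N 1/2 satisfied
(2,3)N 1/1 satisfied
(2,5)S 1/1 satisfied
(3,1)S 1/2 satisfied
(3,4)N 1/1 satisfied
(4,1)N 2/3 satisfied
(4,2)N 3/3 satisfied
(4,3)N 3/3 satisfied
(4,4)N 3/4 satisfied
(4,5)S 1/2 satisfied
(5,1)N 2/2 satisfied
(5,2)N 3/3 satisfied
(5,3)N 3/3 satisfied
(5,4)N 2/3 satisfied
(5,5)S 1/2 satisfied
For instance (1,4) has only 0/1 same-type neighbors, below 1/4.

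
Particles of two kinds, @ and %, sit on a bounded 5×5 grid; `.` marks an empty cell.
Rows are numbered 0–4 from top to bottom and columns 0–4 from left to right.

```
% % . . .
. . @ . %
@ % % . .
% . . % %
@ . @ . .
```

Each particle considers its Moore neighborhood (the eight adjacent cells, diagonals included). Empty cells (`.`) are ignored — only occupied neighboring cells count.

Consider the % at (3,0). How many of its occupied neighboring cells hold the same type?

1

Occupied neighbors of (3,0): (2,0)=@, (2,1)=%, (4,0)=@.
Same type (%): 1 of 3.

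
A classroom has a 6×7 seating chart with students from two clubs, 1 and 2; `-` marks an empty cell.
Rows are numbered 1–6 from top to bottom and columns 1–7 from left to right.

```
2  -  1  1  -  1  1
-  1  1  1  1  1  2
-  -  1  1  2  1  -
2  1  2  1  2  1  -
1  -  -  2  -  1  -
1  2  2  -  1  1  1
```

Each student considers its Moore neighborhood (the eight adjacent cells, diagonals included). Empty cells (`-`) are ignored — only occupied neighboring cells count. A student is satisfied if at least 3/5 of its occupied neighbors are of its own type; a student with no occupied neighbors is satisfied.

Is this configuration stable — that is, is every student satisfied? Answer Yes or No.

(1,1)2 0/1 ✗
(1,3)1 4/4 ✓
(1,4)1 4/4 ✓
(1,6)1 3/4 ✓
(1,7)1 2/3 ✓
(2,2)1 3/4 ✓
(2,3)1 6/6 ✓
(2,4)1 6/7 ✓
(2,5)1 6/7 ✓
(2,6)1 4/6 ✓
(2,7)2 0/4 ✗
(3,3)1 6/7 ✓
(3,4)1 5/8 ✓
(3,5)2 1/8 ✗
(3,6)1 3/6 ✗
(4,1)2 0/2 ✗
(4,2)1 2/4 ✗
(4,3)2 1/5 ✗
(4,4)1 2/6 ✗
(4,5)2 2/7 ✗
(4,6)1 2/4 ✗
(5,1)1 2/4 ✗
(5,4)2 3/5 ✓
(5,6)1 4/5 ✓
(6,1)1 1/2 ✗
(6,2)2 1/3 ✗
(6,3)2 2/2 ✓
(6,5)1 2/3 ✓
(6,6)1 3/3 ✓
(6,7)1 2/2 ✓
For instance (1,1) has only 0/1 same-type neighbors, below 3/5.

No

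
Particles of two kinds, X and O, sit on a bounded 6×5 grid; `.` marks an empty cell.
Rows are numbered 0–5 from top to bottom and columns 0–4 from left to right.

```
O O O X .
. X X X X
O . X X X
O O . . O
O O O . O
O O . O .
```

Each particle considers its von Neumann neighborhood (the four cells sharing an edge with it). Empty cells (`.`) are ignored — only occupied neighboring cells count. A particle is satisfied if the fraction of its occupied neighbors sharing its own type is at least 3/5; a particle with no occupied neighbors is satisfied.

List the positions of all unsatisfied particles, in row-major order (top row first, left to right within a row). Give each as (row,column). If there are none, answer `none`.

(0,2), (0,3), (1,1), (3,4)

Row 0: (0,0)O 1/1 ✓ · (0,1)O 2/3 ✓ · (0,2)O 1/3 ✗ · (0,3)X 1/2 ✗
Row 1: (1,1)X 1/2 ✗ · (1,2)X 3/4 ✓ · (1,3)X 4/4 ✓ · (1,4)X 2/2 ✓
Row 2: (2,0)O 1/1 ✓ · (2,2)X 2/2 ✓ · (2,3)X 3/3 ✓ · (2,4)X 2/3 ✓
Row 3: (3,0)O 3/3 ✓ · (3,1)O 2/2 ✓ · (3,4)O 1/2 ✗
Row 4: (4,0)O 3/3 ✓ · (4,1)O 4/4 ✓ · (4,2)O 1/1 ✓ · (4,4)O 1/1 ✓
Row 5: (5,0)O 2/2 ✓ · (5,1)O 2/2 ✓ · (5,3)O 0/0 ✓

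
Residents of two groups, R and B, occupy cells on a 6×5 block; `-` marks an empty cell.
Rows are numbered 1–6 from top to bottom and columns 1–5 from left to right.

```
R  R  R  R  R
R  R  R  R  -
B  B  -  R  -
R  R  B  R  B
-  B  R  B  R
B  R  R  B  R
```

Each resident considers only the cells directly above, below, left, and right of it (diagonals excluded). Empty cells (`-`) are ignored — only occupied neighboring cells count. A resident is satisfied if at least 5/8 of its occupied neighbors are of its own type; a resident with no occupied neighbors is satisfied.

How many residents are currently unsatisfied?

(1,1)R 2/2 satisfied
(1,2)R 3/3 satisfied
(1,3)R 3/3 satisfied
(1,4)R 3/3 satisfied
(1,5)R 1/1 satisfied
(2,1)R 2/3 satisfied
(2,2)R 3/4 satisfied
(2,3)R 3/3 satisfied
(2,4)R 3/3 satisfied
(3,1)B 1/3 not
(3,2)B 1/3 not
(3,4)R 2/2 satisfied
(4,1)R 1/2 not
(4,2)R 1/4 not
(4,3)B 0/3 not
(4,4)R 1/4 not
(4,5)B 0/2 not
(5,2)B 0/3 not
(5,3)R 1/4 not
(5,4)B 1/4 not
(5,5)R 1/3 not
(6,1)B 0/1 not
(6,2)R 1/3 not
(6,3)R 2/3 satisfied
(6,4)B 1/3 not
(6,5)R 1/2 not
Unsatisfied: (3,1), (3,2), (4,1), (4,2), (4,3), (4,4), (4,5), (5,2), (5,3), (5,4), (5,5), (6,1), (6,2), (6,4), (6,5) — 15 in total.

15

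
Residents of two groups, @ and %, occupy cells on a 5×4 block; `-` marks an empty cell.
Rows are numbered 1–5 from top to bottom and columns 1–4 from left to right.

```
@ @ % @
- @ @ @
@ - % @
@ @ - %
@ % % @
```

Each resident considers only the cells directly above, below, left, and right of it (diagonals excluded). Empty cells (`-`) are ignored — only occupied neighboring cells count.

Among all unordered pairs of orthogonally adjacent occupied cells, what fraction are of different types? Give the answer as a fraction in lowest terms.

1/2

Scan each occupied cell's neighbors to the right and below so each pair is counted once.
From row 1: 3 unlike of 6 pairs (running 3/6).
From row 2: 1 unlike of 4 pairs (running 4/10).
From row 3: 2 unlike of 3 pairs (running 6/13).
From row 4: 2 unlike of 4 pairs (running 8/17).
From row 5: 2 unlike of 3 pairs (running 10/20).
Total adjacent occupied pairs: 20; unlike-type pairs: 10.
10/20 reduces to 1/2.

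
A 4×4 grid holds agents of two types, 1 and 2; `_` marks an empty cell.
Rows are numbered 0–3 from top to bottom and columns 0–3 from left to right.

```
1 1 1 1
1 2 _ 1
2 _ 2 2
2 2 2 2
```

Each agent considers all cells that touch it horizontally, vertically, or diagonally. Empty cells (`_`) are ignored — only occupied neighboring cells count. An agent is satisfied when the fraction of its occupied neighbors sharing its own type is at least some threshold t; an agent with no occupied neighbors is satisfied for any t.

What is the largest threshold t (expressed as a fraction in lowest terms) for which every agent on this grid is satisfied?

Row 0: (0,0)1 2/3 · (0,1)1 3/4 · (0,2)1 3/4 · (0,3)1 2/2
Row 1: (1,0)1 2/4 · (1,1)2 2/6 · (1,3)1 2/4
Row 2: (2,0)2 3/4 · (2,2)2 5/6 · (2,3)2 3/4
Row 3: (3,0)2 2/2 · (3,1)2 4/4 · (3,2)2 4/4 · (3,3)2 3/3
The smallest same-type fraction is 2/6 at (1,1), which reduces to 1/3. Any threshold above that leaves this agent unsatisfied.

1/3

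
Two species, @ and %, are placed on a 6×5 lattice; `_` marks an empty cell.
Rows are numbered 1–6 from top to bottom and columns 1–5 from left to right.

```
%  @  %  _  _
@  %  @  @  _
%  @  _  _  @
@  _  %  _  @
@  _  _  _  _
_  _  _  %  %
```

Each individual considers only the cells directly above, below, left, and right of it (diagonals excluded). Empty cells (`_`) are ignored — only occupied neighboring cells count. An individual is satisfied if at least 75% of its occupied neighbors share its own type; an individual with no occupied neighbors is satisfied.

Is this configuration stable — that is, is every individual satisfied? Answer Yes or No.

(1,1)% 0/2 unhappy
(1,2)@ 0/3 unhappy
(1,3)% 0/2 unhappy
(2,1)@ 0/3 unhappy
(2,2)% 0/4 unhappy
(2,3)@ 1/3 unhappy
(2,4)@ 1/1 ok
(3,1)% 0/3 unhappy
(3,2)@ 0/2 unhappy
(3,5)@ 1/1 ok
(4,1)@ 1/2 unhappy
(4,3)% 0/0 ok
(4,5)@ 1/1 ok
(5,1)@ 1/1 ok
(6,4)% 1/1 ok
(6,5)% 1/1 ok
For instance (1,1) has only 0/2 same-type neighbors, below 3/4.

No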